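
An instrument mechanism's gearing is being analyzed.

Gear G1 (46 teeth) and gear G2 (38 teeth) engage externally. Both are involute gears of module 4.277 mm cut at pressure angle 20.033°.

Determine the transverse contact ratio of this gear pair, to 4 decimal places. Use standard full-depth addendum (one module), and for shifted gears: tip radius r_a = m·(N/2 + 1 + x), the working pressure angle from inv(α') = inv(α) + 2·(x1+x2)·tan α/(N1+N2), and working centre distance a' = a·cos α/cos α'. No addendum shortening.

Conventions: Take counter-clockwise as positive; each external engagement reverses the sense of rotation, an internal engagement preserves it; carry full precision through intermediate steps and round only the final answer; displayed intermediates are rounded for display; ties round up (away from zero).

1.7200

recognized (one external pair, fixed centres): single-mesh tooth geometry, m = 4.277, N1 = 46, N2 = 38
base radii: r_b1 = 92.419109, r_b2 = 76.346221
tip radii: r_a1 = 102.648000, r_a2 = 85.540000
no profile shift: α' = α, a' = a
action lengths: √(r_a1²−r_b1²) = 44.669006, √(r_a2²−r_b2²) = 38.579090
base pitch p_b = π·m·cos α = 12.623617
CR = (44.669006 + 38.579090 − 179.634000·sin 20.03300°)/12.623617 = 1.719985
contact ratio ≈ 1.7200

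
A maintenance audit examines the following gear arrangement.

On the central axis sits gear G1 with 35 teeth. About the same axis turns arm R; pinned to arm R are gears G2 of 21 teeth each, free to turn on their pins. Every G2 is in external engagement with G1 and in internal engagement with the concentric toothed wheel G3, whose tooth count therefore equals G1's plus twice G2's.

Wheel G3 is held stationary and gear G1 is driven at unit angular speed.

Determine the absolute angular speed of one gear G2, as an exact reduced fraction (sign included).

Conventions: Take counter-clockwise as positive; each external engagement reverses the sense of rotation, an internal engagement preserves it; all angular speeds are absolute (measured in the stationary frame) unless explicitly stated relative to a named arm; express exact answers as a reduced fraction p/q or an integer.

-5/6

planetary set (35T centre, 21T on arm, 77T internal) — Willis relation
ring teeth: 35 + 2·21 = 77
35(ω_sun−ω_arm) = −77(ω_ring−ω_arm),  ω_ring = 0, ω_sun = 1
35(1−ω_arm) = −77(0−ω_arm)  ⇒  112·ω_arm = 35  ⇒  ω_arm = 5/16
sun–planet mesh: 35·(1−5/16) = −21·(ω_p−ω_arm)  ⇒  ω_p−ω_arm = -55/48
ω_p = 5/16 − 55/48 = -5/6
exact speed ratio = -5/6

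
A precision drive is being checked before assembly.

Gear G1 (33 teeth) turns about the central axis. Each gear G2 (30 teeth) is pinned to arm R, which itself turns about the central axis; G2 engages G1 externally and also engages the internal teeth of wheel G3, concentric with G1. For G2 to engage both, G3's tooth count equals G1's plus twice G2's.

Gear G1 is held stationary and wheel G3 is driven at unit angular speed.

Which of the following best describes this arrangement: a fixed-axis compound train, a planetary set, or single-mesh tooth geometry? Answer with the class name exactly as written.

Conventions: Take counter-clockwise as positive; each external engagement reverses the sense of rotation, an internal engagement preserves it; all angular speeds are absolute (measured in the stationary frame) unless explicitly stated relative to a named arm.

planetary set

topology: planetary set — G1 33T / G2 30T / G3 93T, arm = carrier (Willis)
classification: planetary set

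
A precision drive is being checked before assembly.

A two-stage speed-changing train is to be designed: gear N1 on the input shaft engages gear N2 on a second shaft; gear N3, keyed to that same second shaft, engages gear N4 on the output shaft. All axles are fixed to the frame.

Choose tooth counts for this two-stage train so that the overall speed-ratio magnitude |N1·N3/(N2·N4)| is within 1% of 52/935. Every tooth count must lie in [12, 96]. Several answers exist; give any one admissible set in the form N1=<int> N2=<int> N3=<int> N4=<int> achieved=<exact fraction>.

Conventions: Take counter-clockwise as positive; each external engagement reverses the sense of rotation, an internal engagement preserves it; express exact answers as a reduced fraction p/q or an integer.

N1=12 N2=33 N3=13 N4=85 achieved=52/935

class = fixed-axis compound train [2-stage, 52/935 wanted]
target = 52/935 in lowest terms: an exact hit needs N1·N3 = k·52 and N2·N4 = k·935 for one integer k, every count in [12, 96]; additionally prefer no 1:1 stage (N1 ≠ N2, N3 ≠ N4)
k = 1…2: no 1:1-free in-range split of k·52 and k·935 into factor pairs; take k = 3
k = 3: N1·N3 = 156 = 12·13, N2·N4 = 2805 = 33·85
achieved = 12·13/(33·85) = 52/935; |achieved − target| = 0 ≤ 13/23375 ✓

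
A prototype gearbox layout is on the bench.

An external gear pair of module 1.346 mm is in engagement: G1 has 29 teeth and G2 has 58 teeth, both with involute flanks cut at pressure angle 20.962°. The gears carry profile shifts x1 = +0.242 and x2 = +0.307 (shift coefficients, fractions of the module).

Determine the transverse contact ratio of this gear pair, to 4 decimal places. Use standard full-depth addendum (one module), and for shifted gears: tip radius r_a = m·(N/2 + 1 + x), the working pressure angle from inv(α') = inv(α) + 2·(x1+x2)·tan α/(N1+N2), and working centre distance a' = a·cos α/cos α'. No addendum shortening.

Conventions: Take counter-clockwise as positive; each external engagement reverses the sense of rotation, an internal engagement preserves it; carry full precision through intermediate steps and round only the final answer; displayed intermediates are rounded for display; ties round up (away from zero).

1.5865

single-mesh involute tooth geometry (29T engaging 58T at module 1.346)
base radii: r_b1 = 18.225324, r_b2 = 36.450648
tip radii: r_a1 = 21.188732, r_a2 = 40.793222
inv(α') = inv(20.962°) + 2·(+0.242+0.307)·tan α/(29+58) = 0.02208239  ⇒  α' = 22.68790°
a' = a·cos α / cos α' = 58.5510·cos 20.962°/cos 22.68790° = 59.261665
action lengths: √(r_a1²−r_b1²) = 10.807402, √(r_a2²−r_b2²) = 18.314946
base pitch p_b = π·m·cos α = 3.948727
CR = (10.807402 + 18.314946 − 59.261665·sin 22.68790°)/3.948727 = 1.586450
contact ratio ≈ 1.5865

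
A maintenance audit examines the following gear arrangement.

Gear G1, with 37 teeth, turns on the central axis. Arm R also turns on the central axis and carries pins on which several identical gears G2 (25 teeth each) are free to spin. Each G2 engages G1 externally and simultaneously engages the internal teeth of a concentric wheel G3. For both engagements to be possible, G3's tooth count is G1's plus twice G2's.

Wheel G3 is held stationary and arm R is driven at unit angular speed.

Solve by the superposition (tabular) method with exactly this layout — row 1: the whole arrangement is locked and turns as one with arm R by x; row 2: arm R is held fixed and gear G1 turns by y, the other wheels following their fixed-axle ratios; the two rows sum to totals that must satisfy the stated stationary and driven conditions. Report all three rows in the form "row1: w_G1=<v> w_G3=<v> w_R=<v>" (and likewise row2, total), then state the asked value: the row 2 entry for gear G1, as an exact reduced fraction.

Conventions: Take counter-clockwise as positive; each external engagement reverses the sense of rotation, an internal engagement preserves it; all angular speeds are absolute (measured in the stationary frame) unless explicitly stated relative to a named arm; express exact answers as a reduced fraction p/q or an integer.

row1: w_G1=1 w_G3=1 w_R=1
row2: w_G1=87/37 w_G3=-1 w_R=0
total: w_G1=124/37 w_G3=0 w_R=1
asked value: 87/37

topology: planetary set — G1 37T / G2 25T / G3 87T, arm = carrier (Willis)
row 1: whole set turns with the arm by x
row 2 — arm fixed, fixed-axis ratios: sun y, ring −(37/87)·y, arm 0
boundary: total ω_ring = x − (37/87)·y = 0 and total ω_arm = x = 1  ⇒  y = 87/37, x = 1
row 2 ring = −(37/87)·87/37 = -1
totals (row 1 + row 2): sun 1 + 87/37 = 124/37, ring 1 + (-1) = 0, arm 1 + 0 = 1
asked cell (row2, sun) = 87/37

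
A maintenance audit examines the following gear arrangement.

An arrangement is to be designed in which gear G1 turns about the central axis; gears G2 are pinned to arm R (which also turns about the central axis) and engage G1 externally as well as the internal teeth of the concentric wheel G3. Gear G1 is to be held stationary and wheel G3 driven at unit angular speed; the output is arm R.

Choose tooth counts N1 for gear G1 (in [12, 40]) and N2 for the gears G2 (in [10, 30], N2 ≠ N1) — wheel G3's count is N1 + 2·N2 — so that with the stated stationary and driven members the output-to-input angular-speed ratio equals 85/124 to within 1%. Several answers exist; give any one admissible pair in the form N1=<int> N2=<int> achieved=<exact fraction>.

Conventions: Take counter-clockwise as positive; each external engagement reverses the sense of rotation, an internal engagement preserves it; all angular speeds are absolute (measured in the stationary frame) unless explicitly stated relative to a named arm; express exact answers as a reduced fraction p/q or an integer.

planetary set to be sized for 85/124 (Willis relation)
Willis with ω_sun = 0: ω_arm/ω_ring = N3/(N1+N3); set equal to 85/124  ⇒  N3/N1 = (85/124)/(1 − 85/124) = 85/39
N3 = N1 + 2·N2  ⇒  N2/N1 = (N3/N1 − 1)/2 = (85/39 − 1)/2 = 23/39
smallest multiple with N1 ≥ 12 and N2 ≥ 10: k = 1  ⇒  N1 = 1·39 = 39, N2 = 1·23 = 23 (N1 ≤ 40, N2 ≤ 30, N2 ≠ N1 ✓), N3 = 39 + 2·23 = 85
check: N3/(N1+N3) with N1 = 39, N3 = 85 gives 85/124; |achieved − target| = 0 ≤ 17/2480 ✓

N1=39 N2=23 achieved=85/124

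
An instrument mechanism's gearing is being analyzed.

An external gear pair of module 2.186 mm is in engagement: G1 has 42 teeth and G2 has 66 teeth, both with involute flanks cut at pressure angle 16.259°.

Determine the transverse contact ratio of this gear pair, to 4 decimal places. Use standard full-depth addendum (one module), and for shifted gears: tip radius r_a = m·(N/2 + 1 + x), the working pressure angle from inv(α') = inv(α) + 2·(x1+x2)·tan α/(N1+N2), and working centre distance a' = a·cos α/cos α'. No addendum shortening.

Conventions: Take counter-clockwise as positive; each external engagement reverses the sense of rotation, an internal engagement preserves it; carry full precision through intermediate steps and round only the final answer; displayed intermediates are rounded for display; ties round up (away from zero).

2.0001

single-mesh involute tooth geometry (42T engaging 66T at module 2.186)
base radii: r_b1 = 44.070030, r_b2 = 69.252905
tip radii: r_a1 = 48.092000, r_a2 = 74.324000
no profile shift: α' = α, a' = a
action lengths: √(r_a1²−r_b1²) = 19.252867, √(r_a2²−r_b2²) = 26.983183
base pitch p_b = π·m·cos α = 6.592861
CR = (19.252867 + 26.983183 − 118.044000·sin 16.25900°)/6.592861 = 2.000059
contact ratio ≈ 2.0001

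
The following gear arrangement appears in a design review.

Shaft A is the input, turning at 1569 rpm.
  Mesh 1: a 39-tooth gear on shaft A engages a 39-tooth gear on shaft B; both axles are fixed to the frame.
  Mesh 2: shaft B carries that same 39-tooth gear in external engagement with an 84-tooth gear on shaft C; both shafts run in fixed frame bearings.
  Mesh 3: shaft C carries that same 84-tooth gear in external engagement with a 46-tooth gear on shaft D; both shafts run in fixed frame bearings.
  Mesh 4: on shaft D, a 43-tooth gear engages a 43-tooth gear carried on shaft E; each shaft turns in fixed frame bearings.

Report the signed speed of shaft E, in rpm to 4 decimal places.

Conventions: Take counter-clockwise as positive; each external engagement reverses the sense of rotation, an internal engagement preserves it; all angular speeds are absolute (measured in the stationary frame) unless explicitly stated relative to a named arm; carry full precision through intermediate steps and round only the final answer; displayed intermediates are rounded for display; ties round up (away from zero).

topology: fixed-axis compound train — 4 meshes, A→E
mesh 1 [39T→39T]: ω = 1569.0000×39/39 = 1569.0000 rpm, sense flips to −
mesh 2 [39T→84T]: ω = 1569.0000×39/84 = 728.4643 rpm, sense flips to +
mesh 3 [84T→46T]: ω = 728.4643×84/46 = 1330.2391 rpm, sense flips to −
mesh 4 [43T→43T]: ω = 1330.2391×43/43 = 1330.2391 rpm, sense flips to +
signed output speed = +1330.2391 rpm

+1330.2391 rpm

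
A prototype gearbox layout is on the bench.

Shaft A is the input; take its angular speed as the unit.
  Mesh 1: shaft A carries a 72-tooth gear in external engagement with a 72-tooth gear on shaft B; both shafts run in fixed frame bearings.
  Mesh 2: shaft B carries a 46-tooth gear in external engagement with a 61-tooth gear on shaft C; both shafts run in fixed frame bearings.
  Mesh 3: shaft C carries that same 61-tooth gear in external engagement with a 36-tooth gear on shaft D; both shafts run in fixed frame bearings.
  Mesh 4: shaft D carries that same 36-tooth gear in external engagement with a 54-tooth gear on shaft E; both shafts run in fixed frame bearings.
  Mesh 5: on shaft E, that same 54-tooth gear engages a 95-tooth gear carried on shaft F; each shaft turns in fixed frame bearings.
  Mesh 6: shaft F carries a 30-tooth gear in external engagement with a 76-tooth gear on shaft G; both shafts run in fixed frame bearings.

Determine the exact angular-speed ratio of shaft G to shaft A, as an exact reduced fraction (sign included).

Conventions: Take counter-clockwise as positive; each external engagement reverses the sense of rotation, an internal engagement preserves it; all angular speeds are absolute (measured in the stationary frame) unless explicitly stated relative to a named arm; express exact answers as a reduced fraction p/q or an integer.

class = fixed-axis compound train [6 meshes; 6 ratios multiply, 6 sense flips]
mesh 1 [72T→72T]: running ratio 1, sense −
mesh 2 [46T→61T]: running ratio 46/61, sense +
mesh 3 [61T→36T]: running ratio 23/18, sense −
mesh 4 [36T→54T]: running ratio 23/27, sense +
mesh 5 [54T→95T]: running ratio 46/95, sense −
mesh 6 [30T→76T]: running ratio 69/361, sense +
ω_out/ω_in = 69/361

69/361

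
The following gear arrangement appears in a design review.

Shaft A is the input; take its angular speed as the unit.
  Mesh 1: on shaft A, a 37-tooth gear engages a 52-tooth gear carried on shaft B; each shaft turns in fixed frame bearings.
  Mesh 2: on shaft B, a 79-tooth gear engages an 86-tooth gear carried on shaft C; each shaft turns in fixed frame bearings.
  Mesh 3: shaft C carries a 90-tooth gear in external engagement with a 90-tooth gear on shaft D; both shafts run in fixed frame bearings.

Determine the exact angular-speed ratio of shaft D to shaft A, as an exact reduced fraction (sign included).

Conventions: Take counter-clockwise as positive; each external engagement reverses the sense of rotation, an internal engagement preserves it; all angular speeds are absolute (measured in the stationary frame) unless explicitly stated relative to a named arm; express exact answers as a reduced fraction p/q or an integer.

class = fixed-axis compound train [3 meshes; 3 ratios multiply, 3 sense flips]
mesh 1 [37T→52T]: running ratio 37/52, sense −
mesh 2 [79T→86T]: running ratio 2923/4472, sense +
mesh 3 [90T→90T]: running ratio 2923/4472, sense −
ω_out/ω_in = -2923/4472

-2923/4472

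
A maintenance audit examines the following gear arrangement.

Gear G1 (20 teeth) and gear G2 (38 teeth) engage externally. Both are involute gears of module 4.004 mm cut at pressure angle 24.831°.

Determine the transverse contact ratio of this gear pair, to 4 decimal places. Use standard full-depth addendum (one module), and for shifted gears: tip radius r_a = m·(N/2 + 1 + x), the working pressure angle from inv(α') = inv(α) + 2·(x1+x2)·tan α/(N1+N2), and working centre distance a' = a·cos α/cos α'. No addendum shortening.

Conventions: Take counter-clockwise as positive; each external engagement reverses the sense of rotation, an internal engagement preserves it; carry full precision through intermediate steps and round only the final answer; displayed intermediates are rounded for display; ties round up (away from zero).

1.4624

recognized (one external pair, fixed centres): single-mesh tooth geometry, m = 4.004, N1 = 20, N2 = 38
base radii: r_b1 = 36.338318, r_b2 = 69.042804
tip radii: r_a1 = 44.044000, r_a2 = 80.080000
no profile shift: α' = α, a' = a
action lengths: √(r_a1²−r_b1²) = 24.887760, √(r_a2²−r_b2²) = 40.569663
base pitch p_b = π·m·cos α = 11.416019
CR = (24.887760 + 40.569663 − 116.116000·sin 24.83100°)/11.416019 = 1.462445
contact ratio ≈ 1.4624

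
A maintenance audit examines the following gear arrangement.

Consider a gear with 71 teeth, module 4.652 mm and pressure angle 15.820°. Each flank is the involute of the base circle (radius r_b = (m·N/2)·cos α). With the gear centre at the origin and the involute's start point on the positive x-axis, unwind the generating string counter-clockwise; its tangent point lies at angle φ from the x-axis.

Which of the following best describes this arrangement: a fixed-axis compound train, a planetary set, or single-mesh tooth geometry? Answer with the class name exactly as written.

class = single-mesh tooth geometry [base-circle involute, m = 4.652, 71T]
classification: single-mesh tooth geometry

single-mesh tooth geometry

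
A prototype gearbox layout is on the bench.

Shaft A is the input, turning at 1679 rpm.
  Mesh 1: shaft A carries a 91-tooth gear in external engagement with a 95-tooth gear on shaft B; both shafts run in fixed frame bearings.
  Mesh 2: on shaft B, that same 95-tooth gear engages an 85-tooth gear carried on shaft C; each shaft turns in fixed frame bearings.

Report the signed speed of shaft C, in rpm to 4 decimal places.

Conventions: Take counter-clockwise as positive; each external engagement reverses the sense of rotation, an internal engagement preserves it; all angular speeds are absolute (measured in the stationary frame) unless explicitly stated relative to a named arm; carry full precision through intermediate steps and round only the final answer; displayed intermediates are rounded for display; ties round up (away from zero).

class = fixed-axis compound train [2 meshes; 2 ratios multiply, 2 sense flips]
mesh 1 [91T→95T]: ω = 1679.0000×91/95 = 1608.3053 rpm, sense flips to −
mesh 2 [95T→85T]: ω = 1608.3053×95/85 = 1797.5176 rpm, sense flips to +
signed output speed = +1797.5176 rpm

+1797.5176 rpm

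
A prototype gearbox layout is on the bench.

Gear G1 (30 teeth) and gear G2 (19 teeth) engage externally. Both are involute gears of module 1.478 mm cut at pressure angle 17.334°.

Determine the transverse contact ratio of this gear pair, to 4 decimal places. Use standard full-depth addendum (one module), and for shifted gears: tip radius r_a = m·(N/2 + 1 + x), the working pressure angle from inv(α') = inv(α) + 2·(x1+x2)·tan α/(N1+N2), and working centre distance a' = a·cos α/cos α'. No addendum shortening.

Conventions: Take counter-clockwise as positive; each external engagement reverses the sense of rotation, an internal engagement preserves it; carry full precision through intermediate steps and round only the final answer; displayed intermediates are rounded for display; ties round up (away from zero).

class = single-mesh tooth geometry [involute pair 30T × 19T, m = 1.478]
base radii: r_b1 = 21.163131, r_b2 = 13.403316
tip radii: r_a1 = 23.648000, r_a2 = 15.519000
no profile shift: α' = α, a' = a
action lengths: √(r_a1²−r_b1²) = 10.552241, √(r_a2²−r_b2²) = 7.822434
base pitch p_b = π·m·cos α = 4.432396
CR = (10.552241 + 7.822434 − 36.211000·sin 17.33400°)/4.432396 = 1.711472
contact ratio ≈ 1.7115

1.7115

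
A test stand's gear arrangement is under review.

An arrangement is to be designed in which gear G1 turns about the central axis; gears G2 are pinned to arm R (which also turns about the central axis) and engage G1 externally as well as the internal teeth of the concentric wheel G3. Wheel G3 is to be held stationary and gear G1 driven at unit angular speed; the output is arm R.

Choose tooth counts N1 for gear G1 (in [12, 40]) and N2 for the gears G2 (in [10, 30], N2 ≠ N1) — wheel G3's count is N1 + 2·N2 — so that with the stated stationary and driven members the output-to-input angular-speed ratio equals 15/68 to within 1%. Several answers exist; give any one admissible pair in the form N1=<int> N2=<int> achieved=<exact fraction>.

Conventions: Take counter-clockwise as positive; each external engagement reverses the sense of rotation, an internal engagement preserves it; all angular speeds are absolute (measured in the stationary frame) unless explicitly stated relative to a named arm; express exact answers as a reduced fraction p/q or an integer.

topology: planetary set — design target 15/68, arm = carrier (Willis)
Willis with ω_ring = 0: ω_arm/ω_sun = N1/(N1+N3); set equal to 15/68  ⇒  N3/N1 = 1/(15/68) − 1 = 53/15
N3 = N1 + 2·N2  ⇒  N2/N1 = (N3/N1 − 1)/2 = (53/15 − 1)/2 = 19/15
smallest multiple with N1 ≥ 12 and N2 ≥ 10: k = 1  ⇒  N1 = 1·15 = 15, N2 = 1·19 = 19 (N1 ≤ 40, N2 ≤ 30, N2 ≠ N1 ✓), N3 = 15 + 2·19 = 53
check: N1/(N1+N3) with N1 = 15, N3 = 53 gives 15/68; |achieved − target| = 0 ≤ 3/1360 ✓

N1=15 N2=19 achieved=15/68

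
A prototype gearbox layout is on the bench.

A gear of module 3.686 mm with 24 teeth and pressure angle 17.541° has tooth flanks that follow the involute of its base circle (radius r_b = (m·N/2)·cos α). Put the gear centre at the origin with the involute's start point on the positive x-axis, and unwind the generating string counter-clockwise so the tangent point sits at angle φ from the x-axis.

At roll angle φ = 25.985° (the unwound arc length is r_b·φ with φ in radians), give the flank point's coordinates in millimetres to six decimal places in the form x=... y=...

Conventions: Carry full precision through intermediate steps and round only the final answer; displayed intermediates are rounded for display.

single-mesh involute tooth geometry (24T wheel at module 3.686)
pitch radius r_p = m·N/2 = 3.686·24/2 = 44.232000
base radius r_b = r_p·cos α = 44.232000·cos 17.541° = 42.175279
roll angle φ = 25.985° = 0.45352381 rad
x = r_b·(cos φ + φ·sin φ) = 46.292169
y = r_b·(sin φ − φ·cos φ) = 1.284629

x=46.292169 y=1.284629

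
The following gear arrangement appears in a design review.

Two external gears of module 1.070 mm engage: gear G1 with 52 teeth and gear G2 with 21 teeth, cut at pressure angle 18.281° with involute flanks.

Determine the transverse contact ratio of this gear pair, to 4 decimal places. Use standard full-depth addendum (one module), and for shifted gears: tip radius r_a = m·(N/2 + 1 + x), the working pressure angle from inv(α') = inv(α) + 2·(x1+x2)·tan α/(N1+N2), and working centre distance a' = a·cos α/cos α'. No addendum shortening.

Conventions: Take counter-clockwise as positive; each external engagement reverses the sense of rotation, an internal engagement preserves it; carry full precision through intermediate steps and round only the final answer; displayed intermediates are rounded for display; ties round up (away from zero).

recognized (one external pair, fixed centres): single-mesh tooth geometry, m = 1.070, N1 = 52, N2 = 21
base radii: r_b1 = 26.415912, r_b2 = 10.667964
tip radii: r_a1 = 28.890000, r_a2 = 12.305000
no profile shift: α' = α, a' = a
action lengths: √(r_a1²−r_b1²) = 11.697508, √(r_a2²−r_b2²) = 6.132500
base pitch p_b = π·m·cos α = 3.191848
CR = (11.697508 + 6.132500 − 39.055000·sin 18.28100°)/3.191848 = 1.747994
contact ratio ≈ 1.7480

1.7480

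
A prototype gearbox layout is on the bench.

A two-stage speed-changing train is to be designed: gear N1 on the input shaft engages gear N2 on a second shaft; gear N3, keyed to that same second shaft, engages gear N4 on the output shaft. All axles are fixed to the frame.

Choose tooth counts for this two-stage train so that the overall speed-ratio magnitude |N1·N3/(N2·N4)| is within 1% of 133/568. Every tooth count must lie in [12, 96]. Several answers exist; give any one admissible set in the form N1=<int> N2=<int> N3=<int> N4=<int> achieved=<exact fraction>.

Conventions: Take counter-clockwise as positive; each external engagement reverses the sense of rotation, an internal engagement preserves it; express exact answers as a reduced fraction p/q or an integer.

topology: fixed-axis compound train — 2 stages, target 133/568
target = 133/568 in lowest terms: an exact hit needs N1·N3 = k·133 and N2·N4 = k·568 for one integer k, every count in [12, 96]; additionally prefer no 1:1 stage (N1 ≠ N2, N3 ≠ N4)
k = 1: no 1:1-free in-range split of k·133 and k·568 into factor pairs; take k = 2
k = 2: N1·N3 = 266 = 14·19, N2·N4 = 1136 = 16·71
achieved = 14·19/(16·71) = 133/568; |achieved − target| = 0 ≤ 133/56800 ✓

N1=14 N2=16 N3=19 N4=71 achieved=133/568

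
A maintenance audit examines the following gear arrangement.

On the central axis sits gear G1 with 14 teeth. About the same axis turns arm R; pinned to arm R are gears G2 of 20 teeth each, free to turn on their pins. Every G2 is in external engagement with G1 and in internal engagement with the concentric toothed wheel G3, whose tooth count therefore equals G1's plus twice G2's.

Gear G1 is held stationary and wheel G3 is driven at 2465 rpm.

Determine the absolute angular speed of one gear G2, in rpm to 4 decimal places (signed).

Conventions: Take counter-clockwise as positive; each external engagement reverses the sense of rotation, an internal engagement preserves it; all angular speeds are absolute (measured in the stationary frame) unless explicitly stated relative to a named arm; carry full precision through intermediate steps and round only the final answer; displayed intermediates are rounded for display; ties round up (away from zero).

recognized (axles ride arm R): planetary set, 14/20/54 teeth
normalise by the input: solve with ω_ring = 1, then scale by 2465 rpm
ring teeth: 14 + 2·20 = 54
14(ω_sun−ω_arm) = −54(ω_ring−ω_arm),  ω_sun = 0, ω_ring = 1
14(0−ω_arm) = −54(1−ω_arm)  ⇒  68·ω_arm = 54  ⇒  ω_arm = 27/34
sun–planet mesh: 14·(0−27/34) = −20·(ω_p−ω_arm)  ⇒  ω_p−ω_arm = 189/340
ω_p = 27/34 + 189/340 = 27/20
scale: ω_p = 27/20 × 2465 rpm = +3327.7500 rpm

+3327.7500 rpm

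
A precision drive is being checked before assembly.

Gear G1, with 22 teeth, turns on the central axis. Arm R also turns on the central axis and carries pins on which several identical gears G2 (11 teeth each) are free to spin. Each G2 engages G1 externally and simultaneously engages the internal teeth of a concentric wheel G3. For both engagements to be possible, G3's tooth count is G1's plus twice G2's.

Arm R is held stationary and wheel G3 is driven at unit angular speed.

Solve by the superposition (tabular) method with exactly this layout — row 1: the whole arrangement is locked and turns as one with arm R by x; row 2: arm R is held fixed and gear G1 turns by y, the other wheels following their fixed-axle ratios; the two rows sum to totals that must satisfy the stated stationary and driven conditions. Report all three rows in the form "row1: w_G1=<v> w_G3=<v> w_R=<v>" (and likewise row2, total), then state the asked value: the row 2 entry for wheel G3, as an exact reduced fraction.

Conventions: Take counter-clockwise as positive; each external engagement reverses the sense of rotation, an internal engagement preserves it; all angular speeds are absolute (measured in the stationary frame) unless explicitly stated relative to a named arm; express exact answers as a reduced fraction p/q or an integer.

topology: planetary set — G1 22T / G2 11T / G3 44T, arm = carrier (Willis)
row 1: whole set turns with the arm by x
row 2 (arm held, sun turns y): ω_ring = −(22/44)·y, ω_arm = 0
boundary: total ω_arm = x = 0 and total ω_ring = x − (22/44)·y = 1  ⇒  y = -2, x = 0
row 2 ring = −(22/44)·(-2) = 1
totals (row 1 + row 2): sun 0 + (-2) = -2, ring 0 + 1 = 1, arm 0 + 0 = 0
asked cell (row2, ring) = 1

row1: w_G1=0 w_G3=0 w_R=0
row2: w_G1=-2 w_G3=1 w_R=0
total: w_G1=-2 w_G3=1 w_R=0
asked value: 1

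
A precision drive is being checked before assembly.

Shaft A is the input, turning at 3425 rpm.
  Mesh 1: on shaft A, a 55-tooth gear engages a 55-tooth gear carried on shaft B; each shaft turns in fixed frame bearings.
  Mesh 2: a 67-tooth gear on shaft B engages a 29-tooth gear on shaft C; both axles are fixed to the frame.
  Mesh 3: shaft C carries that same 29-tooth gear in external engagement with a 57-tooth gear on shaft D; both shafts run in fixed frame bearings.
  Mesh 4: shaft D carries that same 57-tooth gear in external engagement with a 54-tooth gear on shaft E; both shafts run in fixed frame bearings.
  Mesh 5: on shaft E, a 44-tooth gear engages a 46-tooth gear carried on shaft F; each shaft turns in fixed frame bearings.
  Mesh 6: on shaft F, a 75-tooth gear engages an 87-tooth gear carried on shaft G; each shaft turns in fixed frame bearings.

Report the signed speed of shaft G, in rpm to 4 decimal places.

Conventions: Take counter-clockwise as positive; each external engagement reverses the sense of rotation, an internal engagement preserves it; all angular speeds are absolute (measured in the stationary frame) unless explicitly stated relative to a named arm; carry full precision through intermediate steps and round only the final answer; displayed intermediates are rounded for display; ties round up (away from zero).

+3504.1160 rpm

6-mesh fixed-axis compound train (all bearings frame-fixed)
mesh 1 [55T→55T]: ω = 3425.0000×55/55 = 3425.0000 rpm, sense flips to −
mesh 2 [67T→29T]: ω = 3425.0000×67/29 = 7912.9310 rpm, sense flips to +
mesh 3 [29T→57T]: ω = 7912.9310×29/57 = 4025.8772 rpm, sense flips to −
mesh 4 [57T→54T]: ω = 4025.8772×57/54 = 4249.5370 rpm, sense flips to +
mesh 5 [44T→46T]: ω = 4249.5370×44/46 = 4064.7746 rpm, sense flips to −
mesh 6 [75T→87T]: ω = 4064.7746×75/87 = 3504.1160 rpm, sense flips to +
signed output speed = +3504.1160 rpm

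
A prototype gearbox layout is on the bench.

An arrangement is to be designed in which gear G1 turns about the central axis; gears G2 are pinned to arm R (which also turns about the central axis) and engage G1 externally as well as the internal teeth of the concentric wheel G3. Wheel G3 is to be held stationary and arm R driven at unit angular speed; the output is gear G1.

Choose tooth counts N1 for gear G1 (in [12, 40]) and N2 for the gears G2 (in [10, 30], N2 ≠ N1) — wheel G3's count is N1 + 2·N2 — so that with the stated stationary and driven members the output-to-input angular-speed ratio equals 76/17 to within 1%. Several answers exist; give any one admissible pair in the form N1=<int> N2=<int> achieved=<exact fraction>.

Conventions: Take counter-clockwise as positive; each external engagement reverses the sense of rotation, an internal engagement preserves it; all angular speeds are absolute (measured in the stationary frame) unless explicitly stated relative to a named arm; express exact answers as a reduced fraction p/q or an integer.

planetary set to be sized for 76/17 (Willis relation)
Willis with ω_ring = 0: ω_sun/ω_arm = (N1+N3)/N1; set equal to 76/17  ⇒  N3/N1 = 76/17 − 1 = 59/17
N3 = N1 + 2·N2  ⇒  N2/N1 = (N3/N1 − 1)/2 = (59/17 − 1)/2 = 21/17
smallest multiple with N1 ≥ 12 and N2 ≥ 10: k = 1  ⇒  N1 = 1·17 = 17, N2 = 1·21 = 21 (N1 ≤ 40, N2 ≤ 30, N2 ≠ N1 ✓), N3 = 17 + 2·21 = 59
check: (N1+N3)/N1 with N1 = 17, N3 = 59 gives 76/17; |achieved − target| = 0 ≤ 19/425 ✓

N1=17 N2=21 achieved=76/17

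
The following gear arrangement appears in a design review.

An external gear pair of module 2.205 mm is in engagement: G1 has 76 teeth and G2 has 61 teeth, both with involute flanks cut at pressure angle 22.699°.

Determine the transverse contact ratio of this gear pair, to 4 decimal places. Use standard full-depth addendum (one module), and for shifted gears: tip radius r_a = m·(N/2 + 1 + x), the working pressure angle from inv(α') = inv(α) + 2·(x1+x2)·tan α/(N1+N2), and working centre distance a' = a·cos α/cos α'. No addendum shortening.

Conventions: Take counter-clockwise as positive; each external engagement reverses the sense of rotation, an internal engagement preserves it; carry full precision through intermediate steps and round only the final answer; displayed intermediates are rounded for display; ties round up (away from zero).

single-mesh involute tooth geometry (76T engaging 61T at module 2.205)
base radii: r_b1 = 77.300031, r_b2 = 62.043446
tip radii: r_a1 = 85.995000, r_a2 = 69.457500
no profile shift: α' = α, a' = a
action lengths: √(r_a1²−r_b1²) = 37.680834, √(r_a2²−r_b2²) = 31.224272
base pitch p_b = π·m·cos α = 6.390663
CR = (37.680834 + 31.224272 − 151.042500·sin 22.69900°)/6.390663 = 1.661694
contact ratio ≈ 1.6617

1.6617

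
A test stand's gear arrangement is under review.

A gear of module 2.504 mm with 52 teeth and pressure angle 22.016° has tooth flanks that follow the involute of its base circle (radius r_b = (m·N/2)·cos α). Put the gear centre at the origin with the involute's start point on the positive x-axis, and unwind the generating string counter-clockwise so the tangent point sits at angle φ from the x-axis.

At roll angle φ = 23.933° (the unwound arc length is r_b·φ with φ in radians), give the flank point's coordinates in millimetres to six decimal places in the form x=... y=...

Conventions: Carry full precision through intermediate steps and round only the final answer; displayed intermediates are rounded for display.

x=65.394644 y=1.440888

class = single-mesh tooth geometry [base-circle involute, m = 2.504, 52T]
pitch radius r_p = m·N/2 = 2.504·52/2 = 65.104000
base radius r_b = r_p·cos α = 65.104000·cos 22.016° = 60.356565
roll angle φ = 23.933° = 0.41770965 rad
x = r_b·(cos φ + φ·sin φ) = 65.394644
y = r_b·(sin φ − φ·cos φ) = 1.440888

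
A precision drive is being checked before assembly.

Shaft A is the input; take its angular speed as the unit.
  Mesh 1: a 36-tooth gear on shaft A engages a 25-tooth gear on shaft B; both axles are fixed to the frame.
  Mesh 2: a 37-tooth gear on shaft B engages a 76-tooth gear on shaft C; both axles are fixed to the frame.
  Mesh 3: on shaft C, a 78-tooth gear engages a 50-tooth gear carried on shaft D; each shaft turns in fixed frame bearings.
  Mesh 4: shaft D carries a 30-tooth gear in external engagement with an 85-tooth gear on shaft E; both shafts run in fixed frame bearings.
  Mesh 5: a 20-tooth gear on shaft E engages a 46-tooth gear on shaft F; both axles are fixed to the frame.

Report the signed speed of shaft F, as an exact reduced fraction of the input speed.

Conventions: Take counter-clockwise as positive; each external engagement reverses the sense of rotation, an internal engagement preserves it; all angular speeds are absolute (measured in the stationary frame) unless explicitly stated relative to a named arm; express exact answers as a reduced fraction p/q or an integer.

-155844/928625

5-mesh fixed-axis compound train (all bearings frame-fixed)
mesh 1 [36T→25T]: |ω|/ω_in = 1×36/25 = 36/25, sense flips to −
mesh 2 [37T→76T]: |ω|/ω_in = (36/25)×37/76 = 333/475, sense flips to +
mesh 3 [78T→50T]: |ω|/ω_in = (333/475)×78/50 = 12987/11875, sense flips to −
mesh 4 [30T→85T]: |ω|/ω_in = (12987/11875)×30/85 = 77922/201875, sense flips to +
mesh 5 [20T→46T]: |ω|/ω_in = (77922/201875)×20/46 = 155844/928625, sense flips to −
signed output speed (× input speed) = -155844/928625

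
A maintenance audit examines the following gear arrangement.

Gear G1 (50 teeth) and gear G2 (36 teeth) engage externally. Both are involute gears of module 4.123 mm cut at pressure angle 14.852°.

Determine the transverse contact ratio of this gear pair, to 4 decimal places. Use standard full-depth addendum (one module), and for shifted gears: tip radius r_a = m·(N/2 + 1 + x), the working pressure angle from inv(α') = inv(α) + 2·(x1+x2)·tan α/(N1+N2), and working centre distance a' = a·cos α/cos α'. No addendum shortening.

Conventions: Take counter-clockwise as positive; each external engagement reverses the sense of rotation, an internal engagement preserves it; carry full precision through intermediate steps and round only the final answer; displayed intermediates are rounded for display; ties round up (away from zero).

single-mesh involute tooth geometry (50T engaging 36T at module 4.123)
base radii: r_b1 = 99.631383, r_b2 = 71.734596
tip radii: r_a1 = 107.198000, r_a2 = 78.337000
no profile shift: α' = α, a' = a
action lengths: √(r_a1²−r_b1²) = 39.560064, √(r_a2²−r_b2²) = 31.477505
base pitch p_b = π·m·cos α = 12.520049
CR = (39.560064 + 31.477505 − 177.289000·sin 14.85200°)/12.520049 = 2.044265
contact ratio ≈ 2.0443

2.0443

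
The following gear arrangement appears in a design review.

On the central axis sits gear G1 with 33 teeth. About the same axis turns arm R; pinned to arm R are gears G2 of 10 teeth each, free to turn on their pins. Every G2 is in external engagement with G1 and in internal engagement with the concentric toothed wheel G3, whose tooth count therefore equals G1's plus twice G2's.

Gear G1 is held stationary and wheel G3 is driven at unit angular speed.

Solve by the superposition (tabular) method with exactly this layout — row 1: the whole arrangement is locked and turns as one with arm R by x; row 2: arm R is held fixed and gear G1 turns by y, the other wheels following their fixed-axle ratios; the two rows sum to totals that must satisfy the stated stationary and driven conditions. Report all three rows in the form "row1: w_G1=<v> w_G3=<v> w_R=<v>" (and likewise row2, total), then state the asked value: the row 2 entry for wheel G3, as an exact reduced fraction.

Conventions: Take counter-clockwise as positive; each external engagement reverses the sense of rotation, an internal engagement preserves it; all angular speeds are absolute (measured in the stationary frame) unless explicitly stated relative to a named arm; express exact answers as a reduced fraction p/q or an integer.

row1: w_G1=53/86 w_G3=53/86 w_R=53/86
row2: w_G1=-53/86 w_G3=33/86 w_R=0
total: w_G1=0 w_G3=1 w_R=53/86
asked value: 33/86

class = planetary set [G3 = 33+2·10 = 53; Willis about the carrier]
superposition row 1 [locked train]: every member turns x
superposition row 2 [arm held]: sun y, ring −(33/53)·y, arm 0
boundary: total ω_sun = x + y = 0 and total ω_ring = x − (33/53)·y = 1  ⇒  y = -53/86, x = 53/86
row 2 ring = −(33/53)·(-53/86) = 33/86
totals (row 1 + row 2): sun 53/86 + (-53/86) = 0, ring 53/86 + 33/86 = 1, arm 53/86 + 0 = 53/86
asked cell (row2, ring) = 33/86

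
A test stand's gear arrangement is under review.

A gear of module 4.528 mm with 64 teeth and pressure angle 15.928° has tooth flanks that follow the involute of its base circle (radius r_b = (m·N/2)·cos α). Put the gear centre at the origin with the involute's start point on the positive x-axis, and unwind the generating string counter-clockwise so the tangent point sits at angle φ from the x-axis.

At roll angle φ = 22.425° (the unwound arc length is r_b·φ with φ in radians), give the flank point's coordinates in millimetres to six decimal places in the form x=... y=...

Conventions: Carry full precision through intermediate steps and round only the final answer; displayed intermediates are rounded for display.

x=149.599770 y=2.742174

topology: single-mesh involute geometry — m = 4.528, N = 64
pitch radius r_p = m·N/2 = 4.528·64/2 = 144.896000
base radius r_b = r_p·cos α = 144.896000·cos 15.928° = 139.333053
roll angle φ = 22.425° = 0.39139008 rad
x = r_b·(cos φ + φ·sin φ) = 149.599770
y = r_b·(sin φ − φ·cos φ) = 2.742174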